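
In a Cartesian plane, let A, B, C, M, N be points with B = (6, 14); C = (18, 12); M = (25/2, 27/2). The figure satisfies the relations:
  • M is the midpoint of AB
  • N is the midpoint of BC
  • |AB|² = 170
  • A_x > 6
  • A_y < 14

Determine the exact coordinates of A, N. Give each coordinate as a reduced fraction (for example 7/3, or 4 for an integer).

A = (19, 13)
N = (12, 13)

1. A_x = 19  [A = 2·M−B = 2·(25/2, 27/2)−(6, 14)]
2. A_y = 13  [A = 2·M−B = 2·(25/2, 27/2)−(6, 14)]
   so A = (19, 13)
3. N_x = 12  [2·N = B+C = (6, 14)+(18, 12)]
4. N_y = 13  [2·N = B+C = (6, 14)+(18, 12)]
   so N = (12, 13)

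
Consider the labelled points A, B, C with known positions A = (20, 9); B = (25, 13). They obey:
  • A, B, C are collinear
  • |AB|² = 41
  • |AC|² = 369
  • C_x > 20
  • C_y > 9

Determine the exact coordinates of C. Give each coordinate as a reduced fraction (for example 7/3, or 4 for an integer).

1. C_x = 35  [[A, B, C are collinear ⇒ -4x+5y+35=0] ∩ [|C−(20, 9)|²=369]]
2. C_y = 21  [[A, B, C are collinear ⇒ -4x+5y+35=0] ∩ [|C−(20, 9)|²=369]]
   so C = (35, 21)

C = (35, 21)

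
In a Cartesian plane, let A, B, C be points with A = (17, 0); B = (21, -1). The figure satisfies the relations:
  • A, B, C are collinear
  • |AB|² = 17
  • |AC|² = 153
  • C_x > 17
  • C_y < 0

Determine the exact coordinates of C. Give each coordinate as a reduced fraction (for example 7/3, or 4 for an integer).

C = (29, -3)

1. C_x = 29  [[A, B, C are collinear ⇒ 1x+4y-17=0] ∩ [|C−(17, 0)|²=153]]
2. C_y = -3  [[A, B, C are collinear ⇒ 1x+4y-17=0] ∩ [|C−(17, 0)|²=153]]
   so C = (29, -3)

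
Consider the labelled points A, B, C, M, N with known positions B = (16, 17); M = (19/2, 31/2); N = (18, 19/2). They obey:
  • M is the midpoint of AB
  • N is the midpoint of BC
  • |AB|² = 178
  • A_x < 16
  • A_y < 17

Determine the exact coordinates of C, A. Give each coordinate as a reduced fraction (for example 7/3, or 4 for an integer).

1. A_x = 3  [A = 2·M−B = 2·(19/2, 31/2)−(16, 17)]
2. A_y = 14  [A = 2·M−B = 2·(19/2, 31/2)−(16, 17)]
   so A = (3, 14)
3. C_x = 20  [C = 2·N−B = 2·(18, 19/2)−(16, 17)]
4. C_y = 2  [C = 2·N−B = 2·(18, 19/2)−(16, 17)]
   so C = (20, 2)

C = (20, 2)
A = (3, 14)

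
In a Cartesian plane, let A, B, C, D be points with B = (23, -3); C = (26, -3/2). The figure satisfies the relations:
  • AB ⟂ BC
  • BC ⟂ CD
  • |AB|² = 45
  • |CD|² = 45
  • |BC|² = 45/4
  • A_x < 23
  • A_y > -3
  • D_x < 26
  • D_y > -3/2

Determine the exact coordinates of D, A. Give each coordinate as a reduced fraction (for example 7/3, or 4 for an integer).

1. D_x = 23  [[BC ⟂ CD ⇒ 3x+3/2y-303/4=0] ∩ [|D−(26, -3/2)|²=45]]
2. D_y = 9/2  [[BC ⟂ CD ⇒ 3x+3/2y-303/4=0] ∩ [|D−(26, -3/2)|²=45]]
   so D = (23, 9/2)
3. A_x = 20  [[AB ⟂ BC ⇒ -3x-3/2y+129/2=0] ∩ [|A−(23, -3)|²=45]]
4. A_y = 3  [[AB ⟂ BC ⇒ -3x-3/2y+129/2=0] ∩ [|A−(23, -3)|²=45]]
   so A = (20, 3)

D = (23, 9/2)
A = (20, 3)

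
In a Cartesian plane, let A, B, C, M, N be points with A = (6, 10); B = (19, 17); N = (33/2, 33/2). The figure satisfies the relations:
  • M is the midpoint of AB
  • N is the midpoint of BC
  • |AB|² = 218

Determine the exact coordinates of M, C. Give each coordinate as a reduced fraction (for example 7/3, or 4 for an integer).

1. M_x = 25/2  [2·M = A+B = (6, 10)+(19, 17)]
2. M_y = 27/2  [2·M = A+B = (6, 10)+(19, 17)]
   so M = (25/2, 27/2)
3. C_x = 14  [C = 2·N−B = 2·(33/2, 33/2)−(19, 17)]
4. C_y = 16  [C = 2·N−B = 2·(33/2, 33/2)−(19, 17)]
   so C = (14, 16)

M = (25/2, 27/2)
C = (14, 16)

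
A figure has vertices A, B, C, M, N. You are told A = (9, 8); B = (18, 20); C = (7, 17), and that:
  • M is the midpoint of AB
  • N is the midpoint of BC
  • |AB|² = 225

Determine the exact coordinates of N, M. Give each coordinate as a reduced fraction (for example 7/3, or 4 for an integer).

N = (25/2, 37/2)
M = (27/2, 14)

1. M_x = 27/2  [2·M = A+B = (9, 8)+(18, 20)]
2. M_y = 14  [2·M = A+B = (9, 8)+(18, 20)]
   so M = (27/2, 14)
3. N_x = 25/2  [2·N = B+C = (18, 20)+(7, 17)]
4. N_y = 37/2  [2·N = B+C = (18, 20)+(7, 17)]
   so N = (25/2, 37/2)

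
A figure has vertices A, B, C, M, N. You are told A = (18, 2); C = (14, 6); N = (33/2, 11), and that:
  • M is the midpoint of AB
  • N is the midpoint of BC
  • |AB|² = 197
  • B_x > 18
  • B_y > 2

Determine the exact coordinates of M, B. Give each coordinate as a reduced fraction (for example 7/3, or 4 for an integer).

M = (37/2, 9)
B = (19, 16)

1. B_x = 19  [B = 2·N−C = 2·(33/2, 11)−(14, 6)]
2. B_y = 16  [B = 2·N−C = 2·(33/2, 11)−(14, 6)]
   so B = (19, 16)
3. M_x = 37/2  [2·M = A+B = (18, 2)+(19, 16)]
4. M_y = 9  [2·M = A+B = (18, 2)+(19, 16)]
   so M = (37/2, 9)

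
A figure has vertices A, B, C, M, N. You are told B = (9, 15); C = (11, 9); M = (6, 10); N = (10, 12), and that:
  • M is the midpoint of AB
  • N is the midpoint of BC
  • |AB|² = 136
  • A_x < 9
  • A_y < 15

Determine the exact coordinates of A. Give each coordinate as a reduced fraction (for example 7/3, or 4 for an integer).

1. A_x = 3  [A = 2·M−B = 2·(6, 10)−(9, 15)]
2. A_y = 5  [A = 2·M−B = 2·(6, 10)−(9, 15)]
   so A = (3, 5)

A = (3, 5)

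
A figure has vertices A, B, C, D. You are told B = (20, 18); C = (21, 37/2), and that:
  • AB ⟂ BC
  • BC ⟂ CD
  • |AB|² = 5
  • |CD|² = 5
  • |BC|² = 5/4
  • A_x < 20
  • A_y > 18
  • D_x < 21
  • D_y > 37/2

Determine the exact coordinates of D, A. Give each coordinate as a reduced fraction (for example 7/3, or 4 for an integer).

D = (20, 41/2)
A = (19, 20)

1. D_x = 20  [[BC ⟂ CD ⇒ 1x+1/2y-121/4=0] ∩ [|D−(21, 37/2)|²=5]]
2. D_y = 41/2  [[BC ⟂ CD ⇒ 1x+1/2y-121/4=0] ∩ [|D−(21, 37/2)|²=5]]
   so D = (20, 41/2)
3. A_x = 19  [[AB ⟂ BC ⇒ -1x-1/2y+29=0] ∩ [|A−(20, 18)|²=5]]
4. A_y = 20  [[AB ⟂ BC ⇒ -1x-1/2y+29=0] ∩ [|A−(20, 18)|²=5]]
   so A = (19, 20)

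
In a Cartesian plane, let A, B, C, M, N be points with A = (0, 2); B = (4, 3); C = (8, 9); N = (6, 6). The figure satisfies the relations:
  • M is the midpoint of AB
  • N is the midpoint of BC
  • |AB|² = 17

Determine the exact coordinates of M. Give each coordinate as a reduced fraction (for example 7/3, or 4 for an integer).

1. M_x = 2  [2·M = A+B = (0, 2)+(4, 3)]
2. M_y = 5/2  [2·M = A+B = (0, 2)+(4, 3)]
   so M = (2, 5/2)

M = (2, 5/2)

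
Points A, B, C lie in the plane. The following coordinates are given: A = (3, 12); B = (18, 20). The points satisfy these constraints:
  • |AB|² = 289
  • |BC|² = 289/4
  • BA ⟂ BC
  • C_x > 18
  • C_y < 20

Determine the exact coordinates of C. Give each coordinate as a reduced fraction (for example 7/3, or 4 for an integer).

1. C_x = 22  [[BA ⟂ BC ⇒ -15x-8y+430=0] ∩ [|C−(18, 20)|²=289/4]]
2. C_y = 25/2  [[BA ⟂ BC ⇒ -15x-8y+430=0] ∩ [|C−(18, 20)|²=289/4]]
   so C = (22, 25/2)

C = (22, 25/2)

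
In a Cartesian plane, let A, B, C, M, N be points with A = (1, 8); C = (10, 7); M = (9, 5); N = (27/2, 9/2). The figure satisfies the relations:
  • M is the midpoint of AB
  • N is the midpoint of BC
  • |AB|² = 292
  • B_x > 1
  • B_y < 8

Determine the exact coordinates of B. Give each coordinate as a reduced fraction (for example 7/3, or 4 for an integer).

B = (17, 2)

1. B_x = 17  [B = 2·M−A = 2·(9, 5)−(1, 8)]
2. B_y = 2  [B = 2·M−A = 2·(9, 5)−(1, 8)]
   so B = (17, 2)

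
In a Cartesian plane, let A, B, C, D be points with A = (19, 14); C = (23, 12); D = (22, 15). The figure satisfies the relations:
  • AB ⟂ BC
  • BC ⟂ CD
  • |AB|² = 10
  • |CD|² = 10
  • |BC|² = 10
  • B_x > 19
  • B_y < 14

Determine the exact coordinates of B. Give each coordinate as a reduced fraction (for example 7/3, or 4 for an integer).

1. B_x = 20  [[BC ⟂ CD ⇒ 1x-3y+13=0] ∩ [|B−(19, 14)|²=10]]
2. B_y = 11  [[BC ⟂ CD ⇒ 1x-3y+13=0] ∩ [|B−(19, 14)|²=10]]
   so B = (20, 11)

B = (20, 11)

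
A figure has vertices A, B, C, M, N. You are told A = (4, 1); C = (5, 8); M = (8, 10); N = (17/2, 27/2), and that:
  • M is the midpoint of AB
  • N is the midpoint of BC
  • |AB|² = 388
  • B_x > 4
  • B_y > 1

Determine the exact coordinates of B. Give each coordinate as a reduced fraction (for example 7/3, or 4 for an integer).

1. B_x = 12  [B = 2·M−A = 2·(8, 10)−(4, 1)]
2. B_y = 19  [B = 2·M−A = 2·(8, 10)−(4, 1)]
   so B = (12, 19)

B = (12, 19)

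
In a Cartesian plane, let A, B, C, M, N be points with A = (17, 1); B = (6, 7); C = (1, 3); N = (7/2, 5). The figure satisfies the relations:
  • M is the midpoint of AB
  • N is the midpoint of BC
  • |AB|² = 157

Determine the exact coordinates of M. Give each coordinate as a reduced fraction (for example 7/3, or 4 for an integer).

M = (23/2, 4)

1. M_x = 23/2  [2·M = A+B = (17, 1)+(6, 7)]
2. M_y = 4  [2·M = A+B = (17, 1)+(6, 7)]
   so M = (23/2, 4)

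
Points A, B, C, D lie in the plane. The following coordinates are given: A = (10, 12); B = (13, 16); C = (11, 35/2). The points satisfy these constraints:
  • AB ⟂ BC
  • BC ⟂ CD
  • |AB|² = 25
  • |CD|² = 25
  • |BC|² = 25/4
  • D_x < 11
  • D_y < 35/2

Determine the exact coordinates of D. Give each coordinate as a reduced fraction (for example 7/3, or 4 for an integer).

D = (8, 27/2)

1. D_x = 8  [[BC ⟂ CD ⇒ -2x+3/2y-17/4=0] ∩ [|D−(11, 35/2)|²=25]]
2. D_y = 27/2  [[BC ⟂ CD ⇒ -2x+3/2y-17/4=0] ∩ [|D−(11, 35/2)|²=25]]
   so D = (8, 27/2)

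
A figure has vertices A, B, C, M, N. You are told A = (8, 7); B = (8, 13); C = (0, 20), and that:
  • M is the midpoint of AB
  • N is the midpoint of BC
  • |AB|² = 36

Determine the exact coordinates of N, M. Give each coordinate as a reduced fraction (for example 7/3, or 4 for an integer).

1. M_x = 8  [2·M = A+B = (8, 7)+(8, 13)]
2. M_y = 10  [2·M = A+B = (8, 7)+(8, 13)]
   so M = (8, 10)
3. N_x = 4  [2·N = B+C = (8, 13)+(0, 20)]
4. N_y = 33/2  [2·N = B+C = (8, 13)+(0, 20)]
   so N = (4, 33/2)

N = (4, 33/2)
M = (8, 10)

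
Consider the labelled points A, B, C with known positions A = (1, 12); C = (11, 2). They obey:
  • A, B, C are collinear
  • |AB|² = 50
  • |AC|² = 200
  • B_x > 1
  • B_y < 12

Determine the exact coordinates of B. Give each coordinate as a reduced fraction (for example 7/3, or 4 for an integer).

B = (6, 7)

1. B_x = 6  [[A, B, C are collinear ⇒ -10x-10y+130=0] ∩ [|B−(1, 12)|²=50]]
2. B_y = 7  [[A, B, C are collinear ⇒ -10x-10y+130=0] ∩ [|B−(1, 12)|²=50]]
   so B = (6, 7)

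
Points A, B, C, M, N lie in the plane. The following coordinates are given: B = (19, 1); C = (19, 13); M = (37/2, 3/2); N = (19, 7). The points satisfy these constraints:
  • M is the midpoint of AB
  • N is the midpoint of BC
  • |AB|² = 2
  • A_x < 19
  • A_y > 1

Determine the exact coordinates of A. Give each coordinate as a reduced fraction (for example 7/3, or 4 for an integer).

1. A_x = 18  [A = 2·M−B = 2·(37/2, 3/2)−(19, 1)]
2. A_y = 2  [A = 2·M−B = 2·(37/2, 3/2)−(19, 1)]
   so A = (18, 2)

A = (18, 2)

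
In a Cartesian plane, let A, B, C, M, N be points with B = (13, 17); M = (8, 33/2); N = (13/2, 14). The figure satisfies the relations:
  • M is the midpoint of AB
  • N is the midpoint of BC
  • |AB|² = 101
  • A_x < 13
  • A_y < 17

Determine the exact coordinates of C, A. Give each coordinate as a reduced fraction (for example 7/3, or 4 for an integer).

1. A_x = 3  [A = 2·M−B = 2·(8, 33/2)−(13, 17)]
2. A_y = 16  [A = 2·M−B = 2·(8, 33/2)−(13, 17)]
   so A = (3, 16)
3. C_x = 0  [C = 2·N−B = 2·(13/2, 14)−(13, 17)]
4. C_y = 11  [C = 2·N−B = 2·(13/2, 14)−(13, 17)]
   so C = (0, 11)

C = (0, 11)
A = (3, 16)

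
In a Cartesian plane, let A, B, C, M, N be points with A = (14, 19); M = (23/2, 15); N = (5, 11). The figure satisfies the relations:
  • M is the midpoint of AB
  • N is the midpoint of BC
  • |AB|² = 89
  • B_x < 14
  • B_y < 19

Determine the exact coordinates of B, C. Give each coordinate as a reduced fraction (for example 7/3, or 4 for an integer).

1. B_x = 9  [B = 2·M−A = 2·(23/2, 15)−(14, 19)]
2. B_y = 11  [B = 2·M−A = 2·(23/2, 15)−(14, 19)]
   so B = (9, 11)
3. C_x = 1  [C = 2·N−B = 2·(5, 11)−(9, 11)]
4. C_y = 11  [C = 2·N−B = 2·(5, 11)−(9, 11)]
   so C = (1, 11)

B = (9, 11)
C = (1, 11)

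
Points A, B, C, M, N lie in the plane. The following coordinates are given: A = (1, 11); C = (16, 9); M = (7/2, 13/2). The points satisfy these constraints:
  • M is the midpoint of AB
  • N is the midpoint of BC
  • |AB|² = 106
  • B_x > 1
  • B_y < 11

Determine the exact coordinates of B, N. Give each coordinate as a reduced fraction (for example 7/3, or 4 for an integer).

1. B_x = 6  [B = 2·M−A = 2·(7/2, 13/2)−(1, 11)]
2. B_y = 2  [B = 2·M−A = 2·(7/2, 13/2)−(1, 11)]
   so B = (6, 2)
3. N_x = 11  [2·N = B+C = (6, 2)+(16, 9)]
4. N_y = 11/2  [2·N = B+C = (6, 2)+(16, 9)]
   so N = (11, 11/2)

B = (6, 2)
N = (11, 11/2)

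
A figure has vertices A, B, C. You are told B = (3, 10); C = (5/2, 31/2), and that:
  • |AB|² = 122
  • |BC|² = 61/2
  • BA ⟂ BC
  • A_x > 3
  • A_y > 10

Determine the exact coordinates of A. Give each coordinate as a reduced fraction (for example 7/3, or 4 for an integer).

1. A_x = 14  [[BA ⟂ BC ⇒ -1/2x+11/2y-107/2=0] ∩ [|A−(3, 10)|²=122]]
2. A_y = 11  [[BA ⟂ BC ⇒ -1/2x+11/2y-107/2=0] ∩ [|A−(3, 10)|²=122]]
   so A = (14, 11)

A = (14, 11)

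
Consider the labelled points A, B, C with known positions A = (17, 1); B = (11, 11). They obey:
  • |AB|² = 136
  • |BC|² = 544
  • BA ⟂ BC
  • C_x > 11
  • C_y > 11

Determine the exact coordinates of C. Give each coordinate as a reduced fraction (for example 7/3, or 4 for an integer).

1. C_x = 31  [[BA ⟂ BC ⇒ 6x-10y+44=0] ∩ [|C−(11, 11)|²=544]]
2. C_y = 23  [[BA ⟂ BC ⇒ 6x-10y+44=0] ∩ [|C−(11, 11)|²=544]]
   so C = (31, 23)

C = (31, 23)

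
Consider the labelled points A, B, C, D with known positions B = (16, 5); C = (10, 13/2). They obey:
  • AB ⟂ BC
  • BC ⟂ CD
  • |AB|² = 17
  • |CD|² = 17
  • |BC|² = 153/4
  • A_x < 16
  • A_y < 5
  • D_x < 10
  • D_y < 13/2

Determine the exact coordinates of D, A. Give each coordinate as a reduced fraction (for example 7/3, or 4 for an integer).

1. D_x = 9  [[BC ⟂ CD ⇒ -6x+3/2y+201/4=0] ∩ [|D−(10, 13/2)|²=17]]
2. D_y = 5/2  [[BC ⟂ CD ⇒ -6x+3/2y+201/4=0] ∩ [|D−(10, 13/2)|²=17]]
   so D = (9, 5/2)
3. A_x = 15  [[AB ⟂ BC ⇒ 6x-3/2y-177/2=0] ∩ [|A−(16, 5)|²=17]]
4. A_y = 1  [[AB ⟂ BC ⇒ 6x-3/2y-177/2=0] ∩ [|A−(16, 5)|²=17]]
   so A = (15, 1)

D = (9, 5/2)
A = (15, 1)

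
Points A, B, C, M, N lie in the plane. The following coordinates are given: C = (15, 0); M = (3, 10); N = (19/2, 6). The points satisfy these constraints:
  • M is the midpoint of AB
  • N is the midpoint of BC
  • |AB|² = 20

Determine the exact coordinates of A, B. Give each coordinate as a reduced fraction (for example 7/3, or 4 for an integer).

A = (2, 8)
B = (4, 12)

1. B_x = 4  [B = 2·N−C = 2·(19/2, 6)−(15, 0)]
2. B_y = 12  [B = 2·N−C = 2·(19/2, 6)−(15, 0)]
   so B = (4, 12)
3. A_x = 2  [A = 2·M−B = 2·(3, 10)−(4, 12)]
4. A_y = 8  [A = 2·M−B = 2·(3, 10)−(4, 12)]
   so A = (2, 8)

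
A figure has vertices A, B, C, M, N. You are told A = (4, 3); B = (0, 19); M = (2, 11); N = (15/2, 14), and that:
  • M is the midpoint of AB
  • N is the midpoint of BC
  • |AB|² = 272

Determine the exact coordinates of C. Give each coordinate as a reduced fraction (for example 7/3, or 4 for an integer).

C = (15, 9)

1. C_x = 15  [C = 2·N−B = 2·(15/2, 14)−(0, 19)]
2. C_y = 9  [C = 2·N−B = 2·(15/2, 14)−(0, 19)]
   so C = (15, 9)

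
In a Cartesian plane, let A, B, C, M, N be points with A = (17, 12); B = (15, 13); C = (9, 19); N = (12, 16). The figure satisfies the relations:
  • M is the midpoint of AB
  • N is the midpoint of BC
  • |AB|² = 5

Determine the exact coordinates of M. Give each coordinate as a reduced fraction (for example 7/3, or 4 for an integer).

M = (16, 25/2)

1. M_x = 16  [2·M = A+B = (17, 12)+(15, 13)]
2. M_y = 25/2  [2·M = A+B = (17, 12)+(15, 13)]
   so M = (16, 25/2)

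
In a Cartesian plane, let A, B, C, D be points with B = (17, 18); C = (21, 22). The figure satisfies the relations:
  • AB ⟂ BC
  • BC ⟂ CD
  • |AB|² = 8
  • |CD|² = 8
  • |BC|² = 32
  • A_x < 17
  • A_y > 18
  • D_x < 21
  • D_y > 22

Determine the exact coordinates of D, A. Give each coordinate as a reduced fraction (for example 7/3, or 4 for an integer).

D = (19, 24)
A = (15, 20)

1. D_x = 19  [[BC ⟂ CD ⇒ 4x+4y-172=0] ∩ [|D−(21, 22)|²=8]]
2. D_y = 24  [[BC ⟂ CD ⇒ 4x+4y-172=0] ∩ [|D−(21, 22)|²=8]]
   so D = (19, 24)
3. A_x = 15  [[AB ⟂ BC ⇒ -4x-4y+140=0] ∩ [|A−(17, 18)|²=8]]
4. A_y = 20  [[AB ⟂ BC ⇒ -4x-4y+140=0] ∩ [|A−(17, 18)|²=8]]
   so A = (15, 20)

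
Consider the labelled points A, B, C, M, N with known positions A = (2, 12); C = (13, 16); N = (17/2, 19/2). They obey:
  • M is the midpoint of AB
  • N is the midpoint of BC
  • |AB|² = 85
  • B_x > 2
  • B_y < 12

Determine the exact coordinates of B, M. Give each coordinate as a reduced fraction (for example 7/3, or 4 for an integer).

B = (4, 3)
M = (3, 15/2)

1. B_x = 4  [B = 2·N−C = 2·(17/2, 19/2)−(13, 16)]
2. B_y = 3  [B = 2·N−C = 2·(17/2, 19/2)−(13, 16)]
   so B = (4, 3)
3. M_x = 3  [2·M = A+B = (2, 12)+(4, 3)]
4. M_y = 15/2  [2·M = A+B = (2, 12)+(4, 3)]
   so M = (3, 15/2)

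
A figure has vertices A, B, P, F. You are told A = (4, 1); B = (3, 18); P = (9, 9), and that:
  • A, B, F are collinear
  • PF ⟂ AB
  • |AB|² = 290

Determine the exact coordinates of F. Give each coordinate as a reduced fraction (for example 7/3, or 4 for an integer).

F = (1029/290, 2517/290)

1. F_x = 1029/290  [[A, B, F are collinear ⇒ -17x-1y+69=0] ∩ [PF ⟂ AB ⇒ -1x+17y-144=0]]
2. F_y = 2517/290  [[A, B, F are collinear ⇒ -17x-1y+69=0] ∩ [PF ⟂ AB ⇒ -1x+17y-144=0]]
   so F = (1029/290, 2517/290)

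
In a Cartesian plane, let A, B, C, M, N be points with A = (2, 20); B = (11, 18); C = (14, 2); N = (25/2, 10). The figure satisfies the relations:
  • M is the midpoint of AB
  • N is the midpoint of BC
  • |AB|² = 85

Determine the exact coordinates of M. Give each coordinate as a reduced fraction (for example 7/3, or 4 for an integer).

1. M_x = 13/2  [2·M = A+B = (2, 20)+(11, 18)]
2. M_y = 19  [2·M = A+B = (2, 20)+(11, 18)]
   so M = (13/2, 19)

M = (13/2, 19)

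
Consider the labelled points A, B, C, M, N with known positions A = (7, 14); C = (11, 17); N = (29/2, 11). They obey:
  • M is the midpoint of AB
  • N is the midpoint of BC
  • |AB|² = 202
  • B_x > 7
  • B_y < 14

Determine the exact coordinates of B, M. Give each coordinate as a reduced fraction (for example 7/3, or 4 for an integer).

B = (18, 5)
M = (25/2, 19/2)

1. B_x = 18  [B = 2·N−C = 2·(29/2, 11)−(11, 17)]
2. B_y = 5  [B = 2·N−C = 2·(29/2, 11)−(11, 17)]
   so B = (18, 5)
3. M_x = 25/2  [2·M = A+B = (7, 14)+(18, 5)]
4. M_y = 19/2  [2·M = A+B = (7, 14)+(18, 5)]
   so M = (25/2, 19/2)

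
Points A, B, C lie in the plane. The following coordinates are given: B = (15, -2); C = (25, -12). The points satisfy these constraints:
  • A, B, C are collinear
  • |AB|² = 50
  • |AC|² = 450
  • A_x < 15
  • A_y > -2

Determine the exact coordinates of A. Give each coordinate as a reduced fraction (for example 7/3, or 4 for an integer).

1. A_x = 10  [[A, B, C are collinear ⇒ 10x+10y-130=0] ∩ [|A−(15, -2)|²=50]]
2. A_y = 3  [[A, B, C are collinear ⇒ 10x+10y-130=0] ∩ [|A−(15, -2)|²=50]]
   so A = (10, 3)

A = (10, 3)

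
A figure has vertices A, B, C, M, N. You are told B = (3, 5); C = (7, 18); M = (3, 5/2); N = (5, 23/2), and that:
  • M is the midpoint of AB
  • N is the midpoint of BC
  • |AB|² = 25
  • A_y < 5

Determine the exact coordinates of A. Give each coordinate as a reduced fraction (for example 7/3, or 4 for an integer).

1. A_x = 3  [A = 2·M−B = 2·(3, 5/2)−(3, 5)]
2. A_y = 0  [A = 2·M−B = 2·(3, 5/2)−(3, 5)]
   so A = (3, 0)

A = (3, 0)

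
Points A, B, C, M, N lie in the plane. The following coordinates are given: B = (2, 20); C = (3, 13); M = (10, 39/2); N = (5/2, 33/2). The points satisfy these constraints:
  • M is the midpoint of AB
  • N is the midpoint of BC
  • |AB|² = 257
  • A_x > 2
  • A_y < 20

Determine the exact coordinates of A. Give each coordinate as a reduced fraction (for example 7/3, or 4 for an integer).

A = (18, 19)

1. A_x = 18  [A = 2·M−B = 2·(10, 39/2)−(2, 20)]
2. A_y = 19  [A = 2·M−B = 2·(10, 39/2)−(2, 20)]
   so A = (18, 19)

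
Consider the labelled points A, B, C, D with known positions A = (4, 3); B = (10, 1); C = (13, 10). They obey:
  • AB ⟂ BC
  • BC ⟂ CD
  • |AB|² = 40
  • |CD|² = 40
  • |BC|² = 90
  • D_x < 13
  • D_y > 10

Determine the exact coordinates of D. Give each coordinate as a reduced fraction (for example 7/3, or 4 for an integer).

D = (7, 12)

1. D_x = 7  [[BC ⟂ CD ⇒ 3x+9y-129=0] ∩ [|D−(13, 10)|²=40]]
2. D_y = 12  [[BC ⟂ CD ⇒ 3x+9y-129=0] ∩ [|D−(13, 10)|²=40]]
   so D = (7, 12)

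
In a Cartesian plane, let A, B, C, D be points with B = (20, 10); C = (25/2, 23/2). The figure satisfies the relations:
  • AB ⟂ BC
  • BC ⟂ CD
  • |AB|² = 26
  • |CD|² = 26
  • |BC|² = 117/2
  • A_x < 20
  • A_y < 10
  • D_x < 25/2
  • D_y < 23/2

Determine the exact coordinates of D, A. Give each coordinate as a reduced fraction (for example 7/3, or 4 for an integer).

D = (23/2, 13/2)
A = (19, 5)

1. D_x = 23/2  [[BC ⟂ CD ⇒ -15/2x+3/2y+153/2=0] ∩ [|D−(25/2, 23/2)|²=26]]
2. D_y = 13/2  [[BC ⟂ CD ⇒ -15/2x+3/2y+153/2=0] ∩ [|D−(25/2, 23/2)|²=26]]
   so D = (23/2, 13/2)
3. A_x = 19  [[AB ⟂ BC ⇒ 15/2x-3/2y-135=0] ∩ [|A−(20, 10)|²=26]]
4. A_y = 5  [[AB ⟂ BC ⇒ 15/2x-3/2y-135=0] ∩ [|A−(20, 10)|²=26]]
   so A = (19, 5)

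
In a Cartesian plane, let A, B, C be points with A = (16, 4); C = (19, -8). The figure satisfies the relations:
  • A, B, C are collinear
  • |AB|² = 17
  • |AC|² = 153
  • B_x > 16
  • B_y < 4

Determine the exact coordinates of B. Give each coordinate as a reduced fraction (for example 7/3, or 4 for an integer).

1. B_x = 17  [[A, B, C are collinear ⇒ -12x-3y+204=0] ∩ [|B−(16, 4)|²=17]]
2. B_y = 0  [[A, B, C are collinear ⇒ -12x-3y+204=0] ∩ [|B−(16, 4)|²=17]]
   so B = (17, 0)

B = (17, 0)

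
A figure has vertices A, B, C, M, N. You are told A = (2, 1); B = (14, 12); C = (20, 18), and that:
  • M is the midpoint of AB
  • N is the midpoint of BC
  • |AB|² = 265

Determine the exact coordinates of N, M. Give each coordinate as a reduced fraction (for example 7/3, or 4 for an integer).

1. M_x = 8  [2·M = A+B = (2, 1)+(14, 12)]
2. M_y = 13/2  [2·M = A+B = (2, 1)+(14, 12)]
   so M = (8, 13/2)
3. N_x = 17  [2·N = B+C = (14, 12)+(20, 18)]
4. N_y = 15  [2·N = B+C = (14, 12)+(20, 18)]
   so N = (17, 15)

N = (17, 15)
M = (8, 13/2)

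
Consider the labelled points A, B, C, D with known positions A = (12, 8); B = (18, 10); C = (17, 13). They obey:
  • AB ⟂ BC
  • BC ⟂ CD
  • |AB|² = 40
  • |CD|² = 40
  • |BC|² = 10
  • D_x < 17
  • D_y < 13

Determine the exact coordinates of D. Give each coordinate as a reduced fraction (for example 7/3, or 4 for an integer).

D = (11, 11)

1. D_x = 11  [[BC ⟂ CD ⇒ -1x+3y-22=0] ∩ [|D−(17, 13)|²=40]]
2. D_y = 11  [[BC ⟂ CD ⇒ -1x+3y-22=0] ∩ [|D−(17, 13)|²=40]]
   so D = (11, 11)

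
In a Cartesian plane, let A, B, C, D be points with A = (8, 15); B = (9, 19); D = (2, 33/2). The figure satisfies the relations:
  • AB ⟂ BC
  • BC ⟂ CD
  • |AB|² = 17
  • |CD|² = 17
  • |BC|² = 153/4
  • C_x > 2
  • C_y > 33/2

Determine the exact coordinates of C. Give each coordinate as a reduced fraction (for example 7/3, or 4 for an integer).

C = (3, 41/2)

1. C_x = 3  [[AB ⟂ BC ⇒ 1x+4y-85=0] ∩ [|C−(2, 33/2)|²=17]]
2. C_y = 41/2  [[AB ⟂ BC ⇒ 1x+4y-85=0] ∩ [|C−(2, 33/2)|²=17]]
   so C = (3, 41/2)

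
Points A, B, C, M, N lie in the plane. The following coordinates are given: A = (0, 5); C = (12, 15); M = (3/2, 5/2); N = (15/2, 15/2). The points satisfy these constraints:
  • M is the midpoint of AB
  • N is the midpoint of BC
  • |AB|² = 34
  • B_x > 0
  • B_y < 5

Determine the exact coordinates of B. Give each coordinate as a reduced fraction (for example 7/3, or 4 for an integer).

B = (3, 0)

1. B_x = 3  [B = 2·M−A = 2·(3/2, 5/2)−(0, 5)]
2. B_y = 0  [B = 2·M−A = 2·(3/2, 5/2)−(0, 5)]
   so B = (3, 0)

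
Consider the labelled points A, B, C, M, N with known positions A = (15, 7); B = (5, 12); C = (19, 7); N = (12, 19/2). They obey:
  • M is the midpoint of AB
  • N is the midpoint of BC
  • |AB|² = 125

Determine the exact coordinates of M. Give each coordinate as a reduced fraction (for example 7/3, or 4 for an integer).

M = (10, 19/2)

1. M_x = 10  [2·M = A+B = (15, 7)+(5, 12)]
2. M_y = 19/2  [2·M = A+B = (15, 7)+(5, 12)]
   so M = (10, 19/2)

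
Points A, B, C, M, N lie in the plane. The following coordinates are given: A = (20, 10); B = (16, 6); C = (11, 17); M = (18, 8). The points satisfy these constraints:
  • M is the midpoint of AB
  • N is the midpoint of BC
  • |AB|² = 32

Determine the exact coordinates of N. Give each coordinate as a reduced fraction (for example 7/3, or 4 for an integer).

N = (27/2, 23/2)

1. N_x = 27/2  [2·N = B+C = (16, 6)+(11, 17)]
2. N_y = 23/2  [2·N = B+C = (16, 6)+(11, 17)]
   so N = (27/2, 23/2)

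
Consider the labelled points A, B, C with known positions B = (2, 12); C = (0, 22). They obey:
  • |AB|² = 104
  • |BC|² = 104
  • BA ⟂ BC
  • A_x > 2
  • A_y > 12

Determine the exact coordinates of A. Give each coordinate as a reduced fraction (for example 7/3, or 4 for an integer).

A = (12, 14)

1. A_x = 12  [[BA ⟂ BC ⇒ -2x+10y-116=0] ∩ [|A−(2, 12)|²=104]]
2. A_y = 14  [[BA ⟂ BC ⇒ -2x+10y-116=0] ∩ [|A−(2, 12)|²=104]]
   so A = (12, 14)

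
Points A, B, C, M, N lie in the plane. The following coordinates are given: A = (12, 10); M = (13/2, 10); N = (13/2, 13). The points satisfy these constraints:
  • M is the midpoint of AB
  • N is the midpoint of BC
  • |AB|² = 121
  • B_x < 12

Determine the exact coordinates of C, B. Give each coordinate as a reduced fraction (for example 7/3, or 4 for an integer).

C = (12, 16)
B = (1, 10)

1. B_x = 1  [B = 2·M−A = 2·(13/2, 10)−(12, 10)]
2. B_y = 10  [B = 2·M−A = 2·(13/2, 10)−(12, 10)]
   so B = (1, 10)
3. C_x = 12  [C = 2·N−B = 2·(13/2, 13)−(1, 10)]
4. C_y = 16  [C = 2·N−B = 2·(13/2, 13)−(1, 10)]
   so C = (12, 16)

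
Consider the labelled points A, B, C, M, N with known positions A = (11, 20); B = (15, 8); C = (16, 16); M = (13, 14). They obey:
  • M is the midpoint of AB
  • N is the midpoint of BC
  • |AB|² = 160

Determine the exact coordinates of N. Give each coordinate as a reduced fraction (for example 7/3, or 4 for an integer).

N = (31/2, 12)

1. N_x = 31/2  [2·N = B+C = (15, 8)+(16, 16)]
2. N_y = 12  [2·N = B+C = (15, 8)+(16, 16)]
   so N = (31/2, 12)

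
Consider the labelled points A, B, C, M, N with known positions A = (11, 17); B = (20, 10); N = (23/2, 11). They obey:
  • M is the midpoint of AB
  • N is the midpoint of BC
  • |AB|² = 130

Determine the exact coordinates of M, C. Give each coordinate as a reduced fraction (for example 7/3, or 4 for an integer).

1. M_x = 31/2  [2·M = A+B = (11, 17)+(20, 10)]
2. M_y = 27/2  [2·M = A+B = (11, 17)+(20, 10)]
   so M = (31/2, 27/2)
3. C_x = 3  [C = 2·N−B = 2·(23/2, 11)−(20, 10)]
4. C_y = 12  [C = 2·N−B = 2·(23/2, 11)−(20, 10)]
   so C = (3, 12)

M = (31/2, 27/2)
C = (3, 12)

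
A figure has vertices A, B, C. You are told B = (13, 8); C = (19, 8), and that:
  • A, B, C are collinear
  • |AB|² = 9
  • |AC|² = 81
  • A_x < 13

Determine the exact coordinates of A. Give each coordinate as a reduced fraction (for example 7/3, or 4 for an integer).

A = (10, 8)

1. A_x = 10  [[A, B, C are collinear ⇒ 6y-48=0] ∩ [|A−(13, 8)|²=9]]
2. A_y = 8  [[A, B, C are collinear ⇒ 6y-48=0] ∩ [|A−(13, 8)|²=9]]
   so A = (10, 8)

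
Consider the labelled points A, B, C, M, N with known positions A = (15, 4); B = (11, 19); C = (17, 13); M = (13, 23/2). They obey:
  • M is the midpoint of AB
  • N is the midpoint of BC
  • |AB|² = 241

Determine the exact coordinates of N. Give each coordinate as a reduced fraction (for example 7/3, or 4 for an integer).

N = (14, 16)

1. N_x = 14  [2·N = B+C = (11, 19)+(17, 13)]
2. N_y = 16  [2·N = B+C = (11, 19)+(17, 13)]
   so N = (14, 16)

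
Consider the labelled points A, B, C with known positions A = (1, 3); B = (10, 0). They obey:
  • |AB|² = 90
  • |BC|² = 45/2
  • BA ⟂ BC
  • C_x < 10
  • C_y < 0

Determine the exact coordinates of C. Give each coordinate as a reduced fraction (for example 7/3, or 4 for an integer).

1. C_x = 17/2  [[BA ⟂ BC ⇒ -9x+3y+90=0] ∩ [|C−(10, 0)|²=45/2]]
2. C_y = -9/2  [[BA ⟂ BC ⇒ -9x+3y+90=0] ∩ [|C−(10, 0)|²=45/2]]
   so C = (17/2, -9/2)

C = (17/2, -9/2)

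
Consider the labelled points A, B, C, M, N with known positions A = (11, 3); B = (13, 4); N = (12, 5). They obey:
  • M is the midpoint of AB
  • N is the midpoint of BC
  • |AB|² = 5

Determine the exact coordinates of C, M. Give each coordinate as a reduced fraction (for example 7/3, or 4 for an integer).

C = (11, 6)
M = (12, 7/2)

1. M_x = 12  [2·M = A+B = (11, 3)+(13, 4)]
2. M_y = 7/2  [2·M = A+B = (11, 3)+(13, 4)]
   so M = (12, 7/2)
3. C_x = 11  [C = 2·N−B = 2·(12, 5)−(13, 4)]
4. C_y = 6  [C = 2·N−B = 2·(12, 5)−(13, 4)]
   so C = (11, 6)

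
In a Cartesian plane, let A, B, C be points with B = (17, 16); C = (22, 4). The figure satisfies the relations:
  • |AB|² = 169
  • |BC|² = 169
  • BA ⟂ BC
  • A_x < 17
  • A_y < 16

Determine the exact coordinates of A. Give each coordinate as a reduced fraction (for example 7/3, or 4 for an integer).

1. A_x = 5  [[BA ⟂ BC ⇒ 5x-12y+107=0] ∩ [|A−(17, 16)|²=169]]
2. A_y = 11  [[BA ⟂ BC ⇒ 5x-12y+107=0] ∩ [|A−(17, 16)|²=169]]
   so A = (5, 11)

A = (5, 11)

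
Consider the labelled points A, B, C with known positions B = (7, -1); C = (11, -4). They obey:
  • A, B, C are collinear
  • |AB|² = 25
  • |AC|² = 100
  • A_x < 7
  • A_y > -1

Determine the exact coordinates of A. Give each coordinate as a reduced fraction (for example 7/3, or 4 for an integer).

1. A_x = 3  [[A, B, C are collinear ⇒ 3x+4y-17=0] ∩ [|A−(7, -1)|²=25]]
2. A_y = 2  [[A, B, C are collinear ⇒ 3x+4y-17=0] ∩ [|A−(7, -1)|²=25]]
   so A = (3, 2)

A = (3, 2)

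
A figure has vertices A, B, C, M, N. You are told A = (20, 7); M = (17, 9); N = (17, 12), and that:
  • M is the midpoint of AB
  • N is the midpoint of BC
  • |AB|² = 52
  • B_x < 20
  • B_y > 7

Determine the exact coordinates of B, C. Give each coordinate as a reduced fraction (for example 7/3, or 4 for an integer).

B = (14, 11)
C = (20, 13)

1. B_x = 14  [B = 2·M−A = 2·(17, 9)−(20, 7)]
2. B_y = 11  [B = 2·M−A = 2·(17, 9)−(20, 7)]
   so B = (14, 11)
3. C_x = 20  [C = 2·N−B = 2·(17, 12)−(14, 11)]
4. C_y = 13  [C = 2·N−B = 2·(17, 12)−(14, 11)]
   so C = (20, 13)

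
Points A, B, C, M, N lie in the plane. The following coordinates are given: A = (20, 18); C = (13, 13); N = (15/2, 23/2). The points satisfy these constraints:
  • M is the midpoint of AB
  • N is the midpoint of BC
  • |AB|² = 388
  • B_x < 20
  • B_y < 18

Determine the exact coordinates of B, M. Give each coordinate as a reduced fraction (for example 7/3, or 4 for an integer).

B = (2, 10)
M = (11, 14)

1. B_x = 2  [B = 2·N−C = 2·(15/2, 23/2)−(13, 13)]
2. B_y = 10  [B = 2·N−C = 2·(15/2, 23/2)−(13, 13)]
   so B = (2, 10)
3. M_x = 11  [2·M = A+B = (20, 18)+(2, 10)]
4. M_y = 14  [2·M = A+B = (20, 18)+(2, 10)]
   so M = (11, 14)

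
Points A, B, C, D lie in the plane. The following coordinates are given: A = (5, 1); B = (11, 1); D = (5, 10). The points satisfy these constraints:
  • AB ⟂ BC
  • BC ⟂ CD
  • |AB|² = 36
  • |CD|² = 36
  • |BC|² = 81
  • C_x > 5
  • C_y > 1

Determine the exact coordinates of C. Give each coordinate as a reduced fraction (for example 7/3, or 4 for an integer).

1. C_x = 11  [[AB ⟂ BC ⇒ 6x-66=0] ∩ [|C−(5, 10)|²=36]]
2. C_y = 10  [[AB ⟂ BC ⇒ 6x-66=0] ∩ [|C−(5, 10)|²=36]]
   so C = (11, 10)

C = (11, 10)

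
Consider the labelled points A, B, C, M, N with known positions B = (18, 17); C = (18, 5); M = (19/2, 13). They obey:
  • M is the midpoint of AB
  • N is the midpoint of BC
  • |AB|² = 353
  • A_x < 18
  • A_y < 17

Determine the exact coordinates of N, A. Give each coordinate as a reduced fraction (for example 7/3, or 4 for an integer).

N = (18, 11)
A = (1, 9)

1. A_x = 1  [A = 2·M−B = 2·(19/2, 13)−(18, 17)]
2. A_y = 9  [A = 2·M−B = 2·(19/2, 13)−(18, 17)]
   so A = (1, 9)
3. N_x = 18  [2·N = B+C = (18, 17)+(18, 5)]
4. N_y = 11  [2·N = B+C = (18, 17)+(18, 5)]
   so N = (18, 11)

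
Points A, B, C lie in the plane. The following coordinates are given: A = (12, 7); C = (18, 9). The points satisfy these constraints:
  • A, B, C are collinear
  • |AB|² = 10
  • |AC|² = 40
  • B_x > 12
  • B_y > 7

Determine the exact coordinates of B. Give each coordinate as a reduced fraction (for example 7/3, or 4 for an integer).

1. B_x = 15  [[A, B, C are collinear ⇒ 2x-6y+18=0] ∩ [|B−(12, 7)|²=10]]
2. B_y = 8  [[A, B, C are collinear ⇒ 2x-6y+18=0] ∩ [|B−(12, 7)|²=10]]
   so B = (15, 8)

B = (15, 8)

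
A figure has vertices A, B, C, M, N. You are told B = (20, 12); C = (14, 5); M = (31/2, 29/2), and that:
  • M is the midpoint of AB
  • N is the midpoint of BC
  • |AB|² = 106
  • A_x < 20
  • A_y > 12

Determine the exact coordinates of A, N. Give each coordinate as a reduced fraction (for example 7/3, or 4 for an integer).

1. A_x = 11  [A = 2·M−B = 2·(31/2, 29/2)−(20, 12)]
2. A_y = 17  [A = 2·M−B = 2·(31/2, 29/2)−(20, 12)]
   so A = (11, 17)
3. N_x = 17  [2·N = B+C = (20, 12)+(14, 5)]
4. N_y = 17/2  [2·N = B+C = (20, 12)+(14, 5)]
   so N = (17, 17/2)

A = (11, 17)
N = (17, 17/2)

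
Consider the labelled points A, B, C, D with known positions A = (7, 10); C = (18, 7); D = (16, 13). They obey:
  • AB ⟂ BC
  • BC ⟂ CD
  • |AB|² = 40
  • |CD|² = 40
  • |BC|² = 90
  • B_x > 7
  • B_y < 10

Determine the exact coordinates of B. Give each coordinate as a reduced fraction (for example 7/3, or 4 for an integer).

B = (9, 4)

1. B_x = 9  [[BC ⟂ CD ⇒ 2x-6y+6=0] ∩ [|B−(7, 10)|²=40]]
2. B_y = 4  [[BC ⟂ CD ⇒ 2x-6y+6=0] ∩ [|B−(7, 10)|²=40]]
   so B = (9, 4)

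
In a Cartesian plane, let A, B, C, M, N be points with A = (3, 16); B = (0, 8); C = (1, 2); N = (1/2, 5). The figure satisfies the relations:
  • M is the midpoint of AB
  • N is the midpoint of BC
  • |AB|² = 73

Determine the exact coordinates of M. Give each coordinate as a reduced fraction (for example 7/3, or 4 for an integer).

M = (3/2, 12)

1. M_x = 3/2  [2·M = A+B = (3, 16)+(0, 8)]
2. M_y = 12  [2·M = A+B = (3, 16)+(0, 8)]
   so M = (3/2, 12)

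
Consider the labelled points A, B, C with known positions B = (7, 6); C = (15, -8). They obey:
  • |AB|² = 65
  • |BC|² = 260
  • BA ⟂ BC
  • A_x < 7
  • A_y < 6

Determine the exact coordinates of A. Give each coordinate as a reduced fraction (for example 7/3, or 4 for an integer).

A = (0, 2)

1. A_x = 0  [[BA ⟂ BC ⇒ 8x-14y+28=0] ∩ [|A−(7, 6)|²=65]]
2. A_y = 2  [[BA ⟂ BC ⇒ 8x-14y+28=0] ∩ [|A−(7, 6)|²=65]]
   so A = (0, 2)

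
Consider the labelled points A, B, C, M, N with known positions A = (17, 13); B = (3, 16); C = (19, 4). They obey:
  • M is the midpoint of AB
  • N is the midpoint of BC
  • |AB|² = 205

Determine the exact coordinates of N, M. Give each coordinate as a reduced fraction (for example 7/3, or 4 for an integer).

N = (11, 10)
M = (10, 29/2)

1. M_x = 10  [2·M = A+B = (17, 13)+(3, 16)]
2. M_y = 29/2  [2·M = A+B = (17, 13)+(3, 16)]
   so M = (10, 29/2)
3. N_x = 11  [2·N = B+C = (3, 16)+(19, 4)]
4. N_y = 10  [2·N = B+C = (3, 16)+(19, 4)]
   so N = (11, 10)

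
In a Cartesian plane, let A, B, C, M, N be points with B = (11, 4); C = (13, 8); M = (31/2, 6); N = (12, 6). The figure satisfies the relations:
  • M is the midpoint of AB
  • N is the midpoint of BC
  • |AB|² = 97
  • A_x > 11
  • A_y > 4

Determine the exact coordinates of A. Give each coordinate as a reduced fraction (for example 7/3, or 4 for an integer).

A = (20, 8)

1. A_x = 20  [A = 2·M−B = 2·(31/2, 6)−(11, 4)]
2. A_y = 8  [A = 2·M−B = 2·(31/2, 6)−(11, 4)]
   so A = (20, 8)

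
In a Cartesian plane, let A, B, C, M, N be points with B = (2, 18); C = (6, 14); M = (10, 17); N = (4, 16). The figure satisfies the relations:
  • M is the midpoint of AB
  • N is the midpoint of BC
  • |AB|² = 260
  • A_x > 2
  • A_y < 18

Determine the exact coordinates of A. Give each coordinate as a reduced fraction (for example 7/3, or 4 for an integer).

A = (18, 16)

1. A_x = 18  [A = 2·M−B = 2·(10, 17)−(2, 18)]
2. A_y = 16  [A = 2·M−B = 2·(10, 17)−(2, 18)]
   so A = (18, 16)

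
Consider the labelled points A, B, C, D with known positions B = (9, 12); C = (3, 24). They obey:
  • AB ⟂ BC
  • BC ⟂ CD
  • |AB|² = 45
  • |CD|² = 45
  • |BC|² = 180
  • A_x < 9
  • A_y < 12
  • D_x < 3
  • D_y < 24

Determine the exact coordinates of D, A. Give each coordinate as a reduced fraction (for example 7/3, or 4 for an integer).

1. D_x = -3  [[BC ⟂ CD ⇒ -6x+12y-270=0] ∩ [|D−(3, 24)|²=45]]
2. D_y = 21  [[BC ⟂ CD ⇒ -6x+12y-270=0] ∩ [|D−(3, 24)|²=45]]
   so D = (-3, 21)
3. A_x = 3  [[AB ⟂ BC ⇒ 6x-12y+90=0] ∩ [|A−(9, 12)|²=45]]
4. A_y = 9  [[AB ⟂ BC ⇒ 6x-12y+90=0] ∩ [|A−(9, 12)|²=45]]
   so A = (3, 9)

D = (-3, 21)
A = (3, 9)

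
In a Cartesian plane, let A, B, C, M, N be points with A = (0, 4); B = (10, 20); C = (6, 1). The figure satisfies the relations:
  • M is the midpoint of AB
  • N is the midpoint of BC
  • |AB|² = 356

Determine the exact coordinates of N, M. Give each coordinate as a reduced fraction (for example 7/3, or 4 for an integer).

N = (8, 21/2)
M = (5, 12)

1. M_x = 5  [2·M = A+B = (0, 4)+(10, 20)]
2. M_y = 12  [2·M = A+B = (0, 4)+(10, 20)]
   so M = (5, 12)
3. N_x = 8  [2·N = B+C = (10, 20)+(6, 1)]
4. N_y = 21/2  [2·N = B+C = (10, 20)+(6, 1)]
   so N = (8, 21/2)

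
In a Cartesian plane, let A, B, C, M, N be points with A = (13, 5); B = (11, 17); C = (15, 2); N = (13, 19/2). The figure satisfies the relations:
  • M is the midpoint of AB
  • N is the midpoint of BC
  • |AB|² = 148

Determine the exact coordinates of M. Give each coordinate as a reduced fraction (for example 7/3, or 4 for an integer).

M = (12, 11)

1. M_x = 12  [2·M = A+B = (13, 5)+(11, 17)]
2. M_y = 11  [2·M = A+B = (13, 5)+(11, 17)]
   so M = (12, 11)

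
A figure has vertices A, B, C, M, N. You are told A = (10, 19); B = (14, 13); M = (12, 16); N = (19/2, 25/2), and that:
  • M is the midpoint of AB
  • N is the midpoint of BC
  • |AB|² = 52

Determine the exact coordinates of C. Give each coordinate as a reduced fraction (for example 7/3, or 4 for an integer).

1. C_x = 5  [C = 2·N−B = 2·(19/2, 25/2)−(14, 13)]
2. C_y = 12  [C = 2·N−B = 2·(19/2, 25/2)−(14, 13)]
   so C = (5, 12)

C = (5, 12)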